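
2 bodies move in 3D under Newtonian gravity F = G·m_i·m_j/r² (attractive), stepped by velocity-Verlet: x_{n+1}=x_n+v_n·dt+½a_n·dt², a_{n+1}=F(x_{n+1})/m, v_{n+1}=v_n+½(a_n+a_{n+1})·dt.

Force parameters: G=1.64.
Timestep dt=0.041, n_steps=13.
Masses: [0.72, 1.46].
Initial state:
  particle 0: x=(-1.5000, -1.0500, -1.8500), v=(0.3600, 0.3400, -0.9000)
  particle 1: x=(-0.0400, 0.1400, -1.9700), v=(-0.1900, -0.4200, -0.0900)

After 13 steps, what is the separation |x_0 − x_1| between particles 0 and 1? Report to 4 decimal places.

step 0: x0=(-1.5000, -1.0500, -1.8500) x1=(-0.0400, 0.1400, -1.9700)
step 1: x0=(-1.4848, -1.0357, -1.8869) x1=(-0.0480, 0.1226, -1.9737)
step 2: x0=(-1.4687, -1.0207, -1.9239) x1=(-0.0565, 0.1048, -1.9773)
step 3: x0=(-1.4516, -1.0049, -1.9610) x1=(-0.0654, 0.0867, -1.9809)
step 4: x0=(-1.4335, -0.9883, -1.9980) x1=(-0.0748, 0.0682, -1.9846)
step 5: x0=(-1.4144, -0.9708, -2.0350) x1=(-0.0848, 0.0492, -1.9882)
step 6: x0=(-1.3940, -0.9525, -2.0720) x1=(-0.0953, 0.0299, -1.9918)
step 7: x0=(-1.3725, -0.9333, -2.1089) x1=(-0.1064, 0.0100, -1.9955)
step 8: x0=(-1.3497, -0.9131, -2.1457) x1=(-0.1182, -0.0103, -1.9993)
step 9: x0=(-1.3256, -0.8919, -2.1824) x1=(-0.1306, -0.0311, -2.0031)
step 10: x0=(-1.2999, -0.8697, -2.2188) x1=(-0.1438, -0.0524, -2.0070)
step 11: x0=(-1.2727, -0.8463, -2.2549) x1=(-0.1577, -0.0742, -2.0111)
step 12: x0=(-1.2438, -0.8218, -2.2907) x1=(-0.1725, -0.0967, -2.0153)
step 13: x0=(-1.2130, -0.7959, -2.3259) x1=(-0.1882, -0.1198, -2.0198)

1.2653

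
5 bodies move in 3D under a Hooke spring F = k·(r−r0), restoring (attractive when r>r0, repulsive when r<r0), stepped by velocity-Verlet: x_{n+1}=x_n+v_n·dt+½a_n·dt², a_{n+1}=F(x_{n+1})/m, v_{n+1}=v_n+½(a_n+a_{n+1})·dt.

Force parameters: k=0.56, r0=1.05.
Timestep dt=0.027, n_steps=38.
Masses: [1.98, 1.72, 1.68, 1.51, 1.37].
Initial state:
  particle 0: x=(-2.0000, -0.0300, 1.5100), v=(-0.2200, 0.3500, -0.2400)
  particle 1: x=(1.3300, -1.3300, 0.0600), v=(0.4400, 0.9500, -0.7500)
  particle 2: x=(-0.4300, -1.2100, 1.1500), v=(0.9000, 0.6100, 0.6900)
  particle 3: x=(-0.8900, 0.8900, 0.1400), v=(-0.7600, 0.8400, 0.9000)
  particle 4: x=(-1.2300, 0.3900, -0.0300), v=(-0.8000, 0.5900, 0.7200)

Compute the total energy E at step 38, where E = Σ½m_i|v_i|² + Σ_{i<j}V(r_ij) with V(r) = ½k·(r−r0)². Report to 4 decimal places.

step 0: x0=(-2.0000, -0.0300, 1.5100) x1=(1.3300, -1.3300, 0.0600) x2=(-0.4300, -1.2100, 1.1500) x3=(-0.8900, 0.8900, 0.1400) x4=(-1.2300, 0.3900, -0.0300)
step 1: x0=(-2.0055, -0.0206, 1.5033) x1=(1.3411, -1.3039, 0.0399) x2=(-0.4058, -1.1932, 1.1684) x3=(-0.9103, 0.9123, 0.1645) x4=(-1.2514, 0.4056, -0.0104)
step 2: x0=(-2.0102, -0.0115, 1.4960) x1=(1.3507, -1.2770, 0.0203) x2=(-0.3817, -1.1758, 1.1865) x3=(-0.9302, 0.9339, 0.1893) x4=(-1.2723, 0.4204, 0.0096)
step 3: x0=(-2.0141, -0.0025, 1.4883) x1=(1.3587, -1.2492, 0.0010) x2=(-0.3578, -1.1579, 1.2042) x3=(-0.9497, 0.9547, 0.2144) x4=(-1.2926, 0.4345, 0.0298)
step 4: x0=(-2.0171, 0.0063, 1.4801) x1=(1.3651, -1.2206, -0.0178) x2=(-0.3340, -1.1392, 1.2215) x3=(-0.9688, 0.9747, 0.2398) x4=(-1.3125, 0.4479, 0.0504)
step 5: x0=(-2.0194, 0.0150, 1.4714) x1=(1.3699, -1.1911, -0.0361) x2=(-0.3105, -1.1200, 1.2383) x3=(-0.9874, 0.9940, 0.2655) x4=(-1.3318, 0.4605, 0.0713)
step 6: x0=(-2.0207, 0.0234, 1.4622) x1=(1.3732, -1.1608, -0.0540) x2=(-0.2872, -1.1002, 1.2548) x3=(-1.0056, 1.0126, 0.2915) x4=(-1.3505, 0.4725, 0.0924)
step 7: x0=(-2.0213, 0.0317, 1.4526) x1=(1.3748, -1.1297, -0.0714) x2=(-0.2641, -1.0797, 1.2708) x3=(-1.0232, 1.0304, 0.3177) x4=(-1.3687, 0.4837, 0.1138)
step 8: x0=(-2.0210, 0.0398, 1.4426) x1=(1.3749, -1.0978, -0.0882) x2=(-0.2413, -1.0586, 1.2865) x3=(-1.0404, 1.0474, 0.3441) x4=(-1.3862, 0.4942, 0.1355)
step 9: x0=(-2.0200, 0.0478, 1.4321) x1=(1.3733, -1.0650, -0.1045) x2=(-0.2188, -1.0369, 1.3017) x3=(-1.0571, 1.0637, 0.3708) x4=(-1.4031, 0.5041, 0.1573)
step 10: x0=(-2.0181, 0.0555, 1.4212) x1=(1.3701, -1.0315, -0.1203) x2=(-0.1966, -1.0146, 1.3164) x3=(-1.0732, 1.0793, 0.3977) x4=(-1.4194, 0.5132, 0.1794)
step 11: x0=(-2.0154, 0.0631, 1.4099) x1=(1.3653, -0.9972, -0.1355) x2=(-0.1747, -0.9916, 1.3307) x3=(-1.0888, 1.0941, 0.4247) x4=(-1.4351, 0.5217, 0.2017)
step 12: x0=(-2.0119, 0.0706, 1.3983) x1=(1.3589, -0.9622, -0.1501) x2=(-0.1531, -0.9680, 1.3446) x3=(-1.1039, 1.1081, 0.4519) x4=(-1.4500, 0.5295, 0.2241)
step 13: x0=(-2.0076, 0.0779, 1.3863) x1=(1.3509, -0.9264, -0.1641) x2=(-0.1318, -0.9439, 1.3580) x3=(-1.1184, 1.1215, 0.4793) x4=(-1.4643, 0.5367, 0.2467)
step 14: x0=(-2.0025, 0.0850, 1.3739) x1=(1.3413, -0.8898, -0.1775) x2=(-0.1109, -0.9191, 1.3710) x3=(-1.1324, 1.1341, 0.5068) x4=(-1.4779, 0.5432, 0.2695)
step 15: x0=(-1.9966, 0.0920, 1.3612) x1=(1.3300, -0.8526, -0.1902) x2=(-0.0904, -0.8937, 1.3835) x3=(-1.1458, 1.1460, 0.5344) x4=(-1.4908, 0.5491, 0.2923)
step 16: x0=(-1.9900, 0.0988, 1.3481) x1=(1.3172, -0.8146, -0.2023) x2=(-0.0703, -0.8677, 1.3956) x3=(-1.1586, 1.1572, 0.5622) x4=(-1.5030, 0.5543, 0.3153)
step 17: x0=(-1.9825, 0.1054, 1.3348) x1=(1.3028, -0.7759, -0.2138) x2=(-0.0506, -0.8411, 1.4072) x3=(-1.1708, 1.1677, 0.5900) x4=(-1.5144, 0.5590, 0.3384)
step 18: x0=(-1.9744, 0.1119, 1.3211) x1=(1.2869, -0.7366, -0.2245) x2=(-0.0313, -0.8139, 1.4183) x3=(-1.1824, 1.1775, 0.6179) x4=(-1.5251, 0.5631, 0.3615)
step 19: x0=(-1.9655, 0.1183, 1.3072) x1=(1.2694, -0.6967, -0.2346) x2=(-0.0124, -0.7862, 1.4290) x3=(-1.1935, 1.1866, 0.6458) x4=(-1.5351, 0.5666, 0.3846)
step 20: x0=(-1.9558, 0.1245, 1.2930) x1=(1.2503, -0.6561, -0.2440) x2=(0.0060, -0.7578, 1.4392) x3=(-1.2039, 1.1951, 0.6738) x4=(-1.5443, 0.5696, 0.4078)
step 21: x0=(-1.9454, 0.1306, 1.2786) x1=(1.2298, -0.6149, -0.2527) x2=(0.0239, -0.7289, 1.4490) x3=(-1.2137, 1.2029, 0.7018) x4=(-1.5527, 0.5720, 0.4310)
step 22: x0=(-1.9344, 0.1365, 1.2639) x1=(1.2077, -0.5731, -0.2606) x2=(0.0414, -0.6995, 1.4583) x3=(-1.2229, 1.2101, 0.7298) x4=(-1.5604, 0.5740, 0.4542)
step 23: x0=(-1.9226, 0.1423, 1.2490) x1=(1.1842, -0.5307, -0.2679) x2=(0.0583, -0.6695, 1.4671) x3=(-1.2314, 1.2166, 0.7578) x4=(-1.5673, 0.5754, 0.4774)
step 24: x0=(-1.9101, 0.1479, 1.2339) x1=(1.1591, -0.4878, -0.2744) x2=(0.0748, -0.6389, 1.4755) x3=(-1.2394, 1.2226, 0.7858) x4=(-1.5734, 0.5764, 0.5006)
step 25: x0=(-1.8970, 0.1534, 1.2186) x1=(1.1327, -0.4444, -0.2801) x2=(0.0908, -0.6079, 1.4834) x3=(-1.2467, 1.2279, 0.8138) x4=(-1.5788, 0.5769, 0.5236)
step 26: x0=(-1.8832, 0.1588, 1.2032) x1=(1.1048, -0.4005, -0.2851) x2=(0.1062, -0.5763, 1.4908) x3=(-1.2535, 1.2327, 0.8417) x4=(-1.5833, 0.5770, 0.5466)
step 27: x0=(-1.8688, 0.1640, 1.1876) x1=(1.0756, -0.3561, -0.2894) x2=(0.1211, -0.5442, 1.4978) x3=(-1.2595, 1.2369, 0.8695) x4=(-1.5871, 0.5767, 0.5696)
step 28: x0=(-1.8537, 0.1691, 1.1718) x1=(1.0450, -0.3113, -0.2929) x2=(0.1355, -0.5116, 1.5044) x3=(-1.2650, 1.2406, 0.8973) x4=(-1.5901, 0.5760, 0.5924)
step 29: x0=(-1.8380, 0.1741, 1.1559) x1=(1.0130, -0.2660, -0.2956) x2=(0.1493, -0.4786, 1.5105) x3=(-1.2699, 1.2437, 0.9250) x4=(-1.5924, 0.5749, 0.6151)
step 30: x0=(-1.8218, 0.1789, 1.1399) x1=(0.9798, -0.2203, -0.2976) x2=(0.1626, -0.4450, 1.5161) x3=(-1.2741, 1.2464, 0.9526) x4=(-1.5939, 0.5736, 0.6376)
step 31: x0=(-1.8049, 0.1836, 1.1238) x1=(0.9453, -0.1742, -0.2988) x2=(0.1753, -0.4110, 1.5213) x3=(-1.2777, 1.2485, 0.9801) x4=(-1.5945, 0.5719, 0.6600)
step 32: x0=(-1.7875, 0.1881, 1.1075) x1=(0.9096, -0.1278, -0.2992) x2=(0.1874, -0.3766, 1.5261) x3=(-1.2808, 1.2502, 1.0075) x4=(-1.5945, 0.5699, 0.6823)
step 33: x0=(-1.7695, 0.1925, 1.0912) x1=(0.8726, -0.0810, -0.2989) x2=(0.1990, -0.3418, 1.5304) x3=(-1.2832, 1.2515, 1.0348) x4=(-1.5937, 0.5677, 0.7044)
step 34: x0=(-1.7510, 0.1968, 1.0748) x1=(0.8345, -0.0340, -0.2978) x2=(0.2100, -0.3065, 1.5343) x3=(-1.2850, 1.2523, 1.0619) x4=(-1.5921, 0.5653, 0.7263)
step 35: x0=(-1.7320, 0.2010, 1.0584) x1=(0.7953, 0.0134, -0.2959) x2=(0.2204, -0.2708, 1.5378) x3=(-1.2863, 1.2527, 1.0889) x4=(-1.5898, 0.5627, 0.7480)
step 36: x0=(-1.7125, 0.2050, 1.0419) x1=(0.7549, 0.0610, -0.2933) x2=(0.2302, -0.2348, 1.5409) x3=(-1.2870, 1.2527, 1.1157) x4=(-1.5868, 0.5599, 0.7695)
step 37: x0=(-1.6925, 0.2088, 1.0253) x1=(0.7135, 0.1088, -0.2900) x2=(0.2394, -0.1984, 1.5435) x3=(-1.2871, 1.2523, 1.1424) x4=(-1.5830, 0.5570, 0.7908)
step 38: x0=(-1.6720, 0.2126, 1.0087) x1=(0.6711, 0.1569, -0.2859) x2=(0.2481, -0.1616, 1.5458) x3=(-1.2866, 1.2515, 1.1690) x4=(-1.5785, 0.5540, 0.8119)
step 0 velocities: v0=(-0.2200, 0.3500, -0.2400) v1=(0.4400, 0.9500, -0.7500) v2=(0.9000, 0.6100, 0.6900) v3=(-0.7600, 0.8400, 0.9000) v4=(-0.8000, 0.5900, 0.7200)
step 0: KE=5.6578, PE=6.4043, E=12.0621
step 38 velocities: v0=(0.7673, 0.1354, -0.6156) v1=(-1.5889, 1.7834, 0.1662) v2=(0.3095, 1.3682, 0.0761) v3=(0.0265, -0.0340, 0.9797) v4=(0.1777, -0.1127, 0.7776)
step 38: KE=8.7345, PE=3.3270, E=12.0615

12.0615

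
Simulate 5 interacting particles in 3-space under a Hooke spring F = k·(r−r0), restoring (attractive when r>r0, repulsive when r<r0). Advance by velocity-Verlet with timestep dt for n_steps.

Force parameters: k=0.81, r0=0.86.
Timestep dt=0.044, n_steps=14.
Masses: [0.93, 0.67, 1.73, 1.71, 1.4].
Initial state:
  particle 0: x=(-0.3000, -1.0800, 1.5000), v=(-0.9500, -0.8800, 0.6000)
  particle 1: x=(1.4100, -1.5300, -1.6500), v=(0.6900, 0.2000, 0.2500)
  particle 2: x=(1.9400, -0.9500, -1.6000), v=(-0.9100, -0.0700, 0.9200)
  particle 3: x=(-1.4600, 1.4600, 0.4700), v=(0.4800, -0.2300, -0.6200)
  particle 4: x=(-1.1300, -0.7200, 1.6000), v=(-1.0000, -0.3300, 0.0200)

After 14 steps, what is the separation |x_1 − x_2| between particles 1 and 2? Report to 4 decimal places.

step 0: x0=(-0.3000, -1.0800, 1.5000) x1=(1.4100, -1.5300, -1.6500) x2=(1.9400, -0.9500, -1.6000) x3=(-1.4600, 1.4600, 0.4700) x4=(-1.1300, -0.7200, 1.6000)
step 1: x0=(-0.3400, -1.1174, 1.5217) x1=(1.4337, -1.5173, -1.6311) x2=(1.8968, -0.9521, -1.5565) x3=(-1.4361, 1.4464, 0.4418) x4=(-1.1716, -0.7342, 1.5976)
step 2: x0=(-0.3761, -1.1519, 1.5341) x1=(1.4437, -1.4969, -1.5967) x2=(1.8474, -0.9524, -1.5070) x3=(-1.4066, 1.4258, 0.4120) x4=(-1.2082, -0.7477, 1.5886)
step 3: x0=(-0.4084, -1.1835, 1.5371) x1=(1.4398, -1.4693, -1.5470) x2=(1.7920, -0.9507, -1.4518) x3=(-1.3719, 1.3983, 0.3807) x4=(-1.2398, -0.7605, 1.5731)
step 4: x0=(-0.4367, -1.2121, 1.5310) x1=(1.4221, -1.4350, -1.4824) x2=(1.7307, -0.9472, -1.3909) x3=(-1.3320, 1.3639, 0.3481) x4=(-1.2663, -0.7726, 1.5512)
step 5: x0=(-0.4611, -1.2374, 1.5158) x1=(1.3906, -1.3943, -1.4036) x2=(1.6636, -0.9419, -1.3246) x3=(-1.2872, 1.3229, 0.3144) x4=(-1.2877, -0.7839, 1.5232)
step 6: x0=(-0.4815, -1.2594, 1.4918) x1=(1.3455, -1.3477, -1.3111) x2=(1.5909, -0.9348, -1.2530) x3=(-1.2379, 1.2753, 0.2798) x4=(-1.3041, -0.7944, 1.4892)
step 7: x0=(-0.4980, -1.2780, 1.4594) x1=(1.2873, -1.2960, -1.2059) x2=(1.5130, -0.9260, -1.1765) x3=(-1.1841, 1.2214, 0.2444) x4=(-1.3155, -0.8041, 1.4495)
step 8: x0=(-0.5107, -1.2932, 1.4189) x1=(1.2163, -1.2396, -1.0887) x2=(1.4301, -0.9155, -1.0954) x3=(-1.1264, 1.1614, 0.2084) x4=(-1.3220, -0.8129, 1.4043)
step 9: x0=(-0.5197, -1.3049, 1.3710) x1=(1.1331, -1.1792, -0.9606) x2=(1.3424, -0.9034, -1.0100) x3=(-1.0650, 1.0956, 0.1721) x4=(-1.3238, -0.8208, 1.3540)
step 10: x0=(-0.5253, -1.3131, 1.3160) x1=(1.0383, -1.1153, -0.8224) x2=(1.2503, -0.8898, -0.9207) x3=(-1.0002, 1.0243, 0.1356) x4=(-1.3210, -0.8278, 1.2990)
step 11: x0=(-0.5277, -1.3179, 1.2545) x1=(0.9328, -1.0486, -0.6752) x2=(1.1542, -0.8748, -0.8279) x3=(-0.9325, 0.9478, 0.0992) x4=(-1.3138, -0.8339, 1.2395)
step 12: x0=(-0.5271, -1.3192, 1.1873) x1=(0.8174, -0.9793, -0.5201) x2=(1.0545, -0.8586, -0.7321) x3=(-0.8622, 0.8665, 0.0630) x4=(-1.3025, -0.8390, 1.1761)
step 13: x0=(-0.5238, -1.3173, 1.1149) x1=(0.6933, -0.9078, -0.3582) x2=(0.9513, -0.8415, -0.6337) x3=(-0.7897, 0.7808, 0.0273) x4=(-1.2873, -0.8432, 1.1092)
step 14: x0=(-0.5181, -1.3121, 1.0381) x1=(0.5616, -0.8345, -0.1907) x2=(0.8452, -0.8236, -0.5331) x3=(-0.7154, 0.6910, -0.0079) x4=(-1.2686, -0.8463, 1.0391)

0.4448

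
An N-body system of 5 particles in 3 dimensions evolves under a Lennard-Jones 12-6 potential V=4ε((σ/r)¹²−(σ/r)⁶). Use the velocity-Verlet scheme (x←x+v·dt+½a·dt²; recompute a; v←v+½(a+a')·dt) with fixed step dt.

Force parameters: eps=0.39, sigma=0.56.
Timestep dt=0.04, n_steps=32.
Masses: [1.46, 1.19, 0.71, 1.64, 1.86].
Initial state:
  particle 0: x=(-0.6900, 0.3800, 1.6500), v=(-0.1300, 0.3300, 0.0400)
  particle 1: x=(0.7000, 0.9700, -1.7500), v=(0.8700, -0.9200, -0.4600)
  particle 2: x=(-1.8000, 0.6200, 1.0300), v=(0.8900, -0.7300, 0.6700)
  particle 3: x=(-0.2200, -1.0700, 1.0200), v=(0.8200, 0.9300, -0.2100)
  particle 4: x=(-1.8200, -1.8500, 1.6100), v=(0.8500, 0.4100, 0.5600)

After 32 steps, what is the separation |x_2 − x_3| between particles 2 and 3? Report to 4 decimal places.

step 0: x0=(-0.6900, 0.3800, 1.6500) x1=(0.7000, 0.9700, -1.7500) x2=(-1.8000, 0.6200, 1.0300) x3=(-0.2200, -1.0700, 1.0200) x4=(-1.8200, -1.8500, 1.6100)
step 1: x0=(-0.6952, 0.3932, 1.6516) x1=(0.7348, 0.9332, -1.7684) x2=(-1.7644, 0.5908, 1.0568) x3=(-0.1872, -1.0328, 1.0116) x4=(-1.7860, -1.8336, 1.6324)
step 2: x0=(-0.7005, 0.4064, 1.6531) x1=(0.7696, 0.8964, -1.7868) x2=(-1.7286, 0.5616, 1.0837) x3=(-0.1544, -0.9956, 1.0032) x4=(-1.7520, -1.8172, 1.6548)
step 3: x0=(-0.7059, 0.4196, 1.6546) x1=(0.8044, 0.8596, -1.8052) x2=(-1.6926, 0.5323, 1.1107) x3=(-0.1216, -0.9584, 0.9948) x4=(-1.7180, -1.8008, 1.6772)
step 4: x0=(-0.7113, 0.4328, 1.6561) x1=(0.8392, 0.8228, -1.8236) x2=(-1.6565, 0.5030, 1.1378) x3=(-0.0888, -0.9211, 0.9864) x4=(-1.6840, -1.7844, 1.6996)
step 5: x0=(-0.7169, 0.4460, 1.6574) x1=(0.8740, 0.7860, -1.8420) x2=(-1.6200, 0.4737, 1.1651) x3=(-0.0561, -0.8839, 0.9781) x4=(-1.6500, -1.7680, 1.7220)
step 6: x0=(-0.7228, 0.4592, 1.6586) x1=(0.9088, 0.7492, -1.8604) x2=(-1.5830, 0.4443, 1.1926) x3=(-0.0233, -0.8467, 0.9697) x4=(-1.6160, -1.7516, 1.7444)
step 7: x0=(-0.7289, 0.4724, 1.6597) x1=(0.9436, 0.7124, -1.8788) x2=(-1.5455, 0.4150, 1.2205) x3=(0.0094, -0.8094, 0.9613) x4=(-1.5819, -1.7351, 1.7668)
step 8: x0=(-0.7354, 0.4856, 1.6605) x1=(0.9784, 0.6756, -1.8972) x2=(-1.5070, 0.3857, 1.2488) x3=(0.0422, -0.7722, 0.9529) x4=(-1.5479, -1.7187, 1.7892)
step 9: x0=(-0.7426, 0.4987, 1.6610) x1=(1.0132, 0.6388, -1.9156) x2=(-1.4674, 0.3566, 1.2778) x3=(0.0749, -0.7349, 0.9446) x4=(-1.5139, -1.7023, 1.8116)
step 10: x0=(-0.7505, 0.5116, 1.6611) x1=(1.0480, 0.6020, -1.9340) x2=(-1.4261, 0.3278, 1.3077) x3=(0.1077, -0.6976, 0.9362) x4=(-1.4799, -1.6859, 1.8339)
step 11: x0=(-0.7595, 0.5242, 1.6606) x1=(1.0828, 0.5652, -1.9524) x2=(-1.3825, 0.2996, 1.3387) x3=(0.1404, -0.6604, 0.9279) x4=(-1.4459, -1.6695, 1.8563)
step 12: x0=(-0.7699, 0.5363, 1.6594) x1=(1.1176, 0.5284, -1.9708) x2=(-1.3360, 0.2724, 1.3712) x3=(0.1731, -0.6231, 0.9195) x4=(-1.4118, -1.6530, 1.8787)
step 13: x0=(-0.7818, 0.5476, 1.6574) x1=(1.1524, 0.4916, -1.9892) x2=(-1.2865, 0.2467, 1.4053) x3=(0.2058, -0.5858, 0.9112) x4=(-1.3778, -1.6366, 1.9011)
step 14: x0=(-0.7943, 0.5587, 1.6551) x1=(1.1872, 0.4548, -2.0076) x2=(-1.2358, 0.2216, 1.4400) x3=(0.2385, -0.5485, 0.9029) x4=(-1.3438, -1.6202, 1.9235)
step 15: x0=(-0.8034, 0.5723, 1.6544) x1=(1.2220, 0.4180, -2.0260) x2=(-1.1920, 0.1912, 1.4713) x3=(0.2712, -0.5112, 0.8945) x4=(-1.3098, -1.6037, 1.9459)
step 16: x0=(-0.8050, 0.5932, 1.6573) x1=(1.2568, 0.3812, -2.0444) x2=(-1.1635, 0.1457, 1.4953) x3=(0.3039, -0.4739, 0.8862) x4=(-1.2757, -1.5873, 1.9683)
step 17: x0=(-0.8039, 0.6175, 1.6614) x1=(1.2916, 0.3444, -2.0628) x2=(-1.1406, 0.0933, 1.5168) x3=(0.3366, -0.4366, 0.8779) x4=(-1.2417, -1.5709, 1.9906)
step 18: x0=(-0.8032, 0.6412, 1.6653) x1=(1.3264, 0.3076, -2.0812) x2=(-1.1170, 0.0421, 1.5387) x3=(0.3692, -0.3993, 0.8696) x4=(-1.2077, -1.5544, 2.0130)
step 19: x0=(-0.8033, 0.6634, 1.6689) x1=(1.3612, 0.2708, -2.0996) x2=(-1.0916, -0.0059, 1.5612) x3=(0.4019, -0.3619, 0.8613) x4=(-1.1737, -1.5379, 2.0354)
step 20: x0=(-0.8041, 0.6840, 1.6723) x1=(1.3960, 0.2340, -2.1180) x2=(-1.0648, -0.0508, 1.5843) x3=(0.4345, -0.3246, 0.8530) x4=(-1.1396, -1.5215, 2.0578)
step 21: x0=(-0.8052, 0.7034, 1.6755) x1=(1.4308, 0.1972, -2.1364) x2=(-1.0372, -0.0933, 1.6076) x3=(0.4671, -0.2873, 0.8447) x4=(-1.1056, -1.5050, 2.0801)
step 22: x0=(-0.8066, 0.7219, 1.6786) x1=(1.4656, 0.1604, -2.1548) x2=(-1.0090, -0.1341, 1.6311) x3=(0.4997, -0.2499, 0.8364) x4=(-1.0716, -1.4885, 2.1025)
step 23: x0=(-0.8082, 0.7398, 1.6817) x1=(1.5004, 0.1236, -2.1732) x2=(-0.9805, -0.1735, 1.6547) x3=(0.5323, -0.2126, 0.8281) x4=(-1.0375, -1.4720, 2.1249)
step 24: x0=(-0.8099, 0.7572, 1.6848) x1=(1.5352, 0.0868, -2.1916) x2=(-0.9518, -0.2121, 1.6783) x3=(0.5649, -0.1753, 0.8198) x4=(-1.0035, -1.4554, 2.1472)
step 25: x0=(-0.8116, 0.7743, 1.6879) x1=(1.5700, 0.0500, -2.2100) x2=(-0.9231, -0.2500, 1.7019) x3=(0.5975, -0.1379, 0.8115) x4=(-0.9694, -1.4388, 2.1696)
step 26: x0=(-0.8133, 0.7911, 1.6909) x1=(1.6048, 0.0132, -2.2284) x2=(-0.8942, -0.2876, 1.7256) x3=(0.6301, -0.1006, 0.8033) x4=(-0.9354, -1.4222, 2.1919)
step 27: x0=(-0.8150, 0.8078, 1.6940) x1=(1.6396, -0.0236, -2.2468) x2=(-0.8653, -0.3249, 1.7493) x3=(0.6627, -0.0632, 0.7950) x4=(-0.9014, -1.4056, 2.2142)
step 28: x0=(-0.8168, 0.8243, 1.6971) x1=(1.6744, -0.0604, -2.2652) x2=(-0.8364, -0.3622, 1.7731) x3=(0.6953, -0.0259, 0.7867) x4=(-0.8673, -1.3888, 2.2364)
step 29: x0=(-0.8185, 0.8407, 1.7002) x1=(1.7092, -0.0972, -2.2835) x2=(-0.8075, -0.3995, 1.7970) x3=(0.7278, 0.0115, 0.7785) x4=(-0.8333, -1.3720, 2.2587)
step 30: x0=(-0.8203, 0.8571, 1.7033) x1=(1.7440, -0.1340, -2.3019) x2=(-0.7786, -0.4370, 1.8210) x3=(0.7604, 0.0488, 0.7702) x4=(-0.7992, -1.3550, 2.2808)
step 31: x0=(-0.8220, 0.8734, 1.7064) x1=(1.7788, -0.1708, -2.3203) x2=(-0.7497, -0.4749, 1.8452) x3=(0.7930, 0.0861, 0.7620) x4=(-0.7652, -1.3379, 2.3029)
step 32: x0=(-0.8237, 0.8896, 1.7095) x1=(1.8136, -0.2076, -2.3387) x2=(-0.7208, -0.5133, 1.8698) x3=(0.8255, 0.1235, 0.7537) x4=(-0.7311, -1.3205, 2.3248)

2.0105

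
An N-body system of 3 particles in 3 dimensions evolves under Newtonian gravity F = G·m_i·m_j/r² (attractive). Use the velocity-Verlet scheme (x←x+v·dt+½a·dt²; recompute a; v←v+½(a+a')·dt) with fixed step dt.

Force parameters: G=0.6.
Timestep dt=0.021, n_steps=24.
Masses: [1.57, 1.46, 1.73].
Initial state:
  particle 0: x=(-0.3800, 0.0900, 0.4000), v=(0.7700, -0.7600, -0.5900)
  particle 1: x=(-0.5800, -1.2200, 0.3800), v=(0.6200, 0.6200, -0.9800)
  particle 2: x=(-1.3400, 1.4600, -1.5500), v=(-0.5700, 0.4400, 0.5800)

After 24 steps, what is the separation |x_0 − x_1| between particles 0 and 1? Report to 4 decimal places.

step 0: x0=(-0.3800, 0.0900, 0.4000) x1=(-0.5800, -1.2200, 0.3800) x2=(-1.3400, 1.4600, -1.5500)
step 1: x0=(-0.3639, 0.0739, 0.3876) x1=(-0.5670, -1.2068, 0.3594) x2=(-1.3520, 1.4692, -1.5378)
step 2: x0=(-0.3478, 0.0577, 0.3751) x1=(-0.5539, -1.1934, 0.3388) x2=(-1.3639, 1.4784, -1.5255)
step 3: x0=(-0.3318, 0.0413, 0.3626) x1=(-0.5408, -1.1797, 0.3182) x2=(-1.3758, 1.4874, -1.5132)
step 4: x0=(-0.3158, 0.0246, 0.3500) x1=(-0.5277, -1.1657, 0.2975) x2=(-1.3876, 1.4965, -1.5008)
step 5: x0=(-0.3000, 0.0078, 0.3373) x1=(-0.5145, -1.1514, 0.2769) x2=(-1.3994, 1.5054, -1.4883)
step 6: x0=(-0.2842, -0.0093, 0.3246) x1=(-0.5013, -1.1367, 0.2563) x2=(-1.4112, 1.5143, -1.4758)
step 7: x0=(-0.2685, -0.0267, 0.3118) x1=(-0.4880, -1.1217, 0.2356) x2=(-1.4230, 1.5232, -1.4632)
step 8: x0=(-0.2529, -0.0443, 0.2990) x1=(-0.4747, -1.1064, 0.2149) x2=(-1.4347, 1.5319, -1.4505)
step 9: x0=(-0.2373, -0.0622, 0.2861) x1=(-0.4614, -1.0906, 0.1943) x2=(-1.4464, 1.5406, -1.4378)
step 10: x0=(-0.2219, -0.0804, 0.2731) x1=(-0.4479, -1.0745, 0.1737) x2=(-1.4580, 1.5493, -1.4250)
step 11: x0=(-0.2066, -0.0989, 0.2601) x1=(-0.4344, -1.0580, 0.1530) x2=(-1.4696, 1.5579, -1.4122)
step 12: x0=(-0.1914, -0.1177, 0.2469) x1=(-0.4208, -1.0410, 0.1324) x2=(-1.4812, 1.5664, -1.3993)
step 13: x0=(-0.1764, -0.1370, 0.2337) x1=(-0.4071, -1.0235, 0.1119) x2=(-1.4927, 1.5748, -1.3864)
step 14: x0=(-0.1615, -0.1566, 0.2203) x1=(-0.3933, -1.0055, 0.0913) x2=(-1.5042, 1.5832, -1.3734)
step 15: x0=(-0.1467, -0.1766, 0.2069) x1=(-0.3794, -0.9870, 0.0709) x2=(-1.5156, 1.5915, -1.3604)
step 16: x0=(-0.1321, -0.1971, 0.1934) x1=(-0.3654, -0.9679, 0.0505) x2=(-1.5270, 1.5997, -1.3473)
step 17: x0=(-0.1178, -0.2181, 0.1797) x1=(-0.3511, -0.9482, 0.0302) x2=(-1.5384, 1.6079, -1.3342)
step 18: x0=(-0.1036, -0.2396, 0.1658) x1=(-0.3367, -0.9279, 0.0100) x2=(-1.5497, 1.6160, -1.3210)
step 19: x0=(-0.0897, -0.2618, 0.1518) x1=(-0.3221, -0.9067, -0.0101) x2=(-1.5609, 1.6240, -1.3078)
step 20: x0=(-0.0761, -0.2846, 0.1376) x1=(-0.3073, -0.8848, -0.0300) x2=(-1.5722, 1.6320, -1.2945)
step 21: x0=(-0.0628, -0.3082, 0.1231) x1=(-0.2921, -0.8620, -0.0497) x2=(-1.5833, 1.6399, -1.2812)
step 22: x0=(-0.0499, -0.3326, 0.1083) x1=(-0.2765, -0.8382, -0.0690) x2=(-1.5945, 1.6477, -1.2678)
step 23: x0=(-0.0375, -0.3580, 0.0931) x1=(-0.2605, -0.8133, -0.0881) x2=(-1.6056, 1.6555, -1.2544)
step 24: x0=(-0.0256, -0.3845, 0.0775) x1=(-0.2439, -0.7872, -0.1067) x2=(-1.6166, 1.6632, -1.2410)

0.4937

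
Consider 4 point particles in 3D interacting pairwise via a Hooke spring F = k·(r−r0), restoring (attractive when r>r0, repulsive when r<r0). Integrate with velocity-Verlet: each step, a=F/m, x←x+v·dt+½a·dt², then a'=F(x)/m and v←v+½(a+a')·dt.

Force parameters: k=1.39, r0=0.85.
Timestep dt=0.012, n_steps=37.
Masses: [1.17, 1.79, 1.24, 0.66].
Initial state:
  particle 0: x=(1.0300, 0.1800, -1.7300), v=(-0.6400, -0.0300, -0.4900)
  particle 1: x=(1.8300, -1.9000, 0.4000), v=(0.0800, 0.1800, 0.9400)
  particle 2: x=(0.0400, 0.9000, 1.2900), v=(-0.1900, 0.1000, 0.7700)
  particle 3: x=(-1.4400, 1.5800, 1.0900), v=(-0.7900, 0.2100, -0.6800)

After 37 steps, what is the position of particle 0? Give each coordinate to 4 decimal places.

step 0: x0=(1.0300, 0.1800, -1.7300) x1=(1.8300, -1.9000, 0.4000) x2=(0.0400, 0.9000, 1.2900) x3=(-1.4400, 1.5800, 1.0900)
step 1: x0=(1.0221, 0.1797, -1.7354) x1=(1.8307, -1.8975, 0.4113) x2=(0.0378, 0.9010, 1.2990) x3=(-1.4487, 1.5819, 1.0814)
step 2: x0=(1.0139, 0.1793, -1.7397) x1=(1.8309, -1.8942, 0.4225) x2=(0.0359, 0.9017, 1.3075) x3=(-1.4557, 1.5824, 1.0721)
step 3: x0=(1.0054, 0.1790, -1.7430) x1=(1.8305, -1.8903, 0.4337) x2=(0.0341, 0.9019, 1.3155) x3=(-1.4611, 1.5817, 1.0619)
step 4: x0=(0.9964, 0.1787, -1.7453) x1=(1.8297, -1.8856, 0.4448) x2=(0.0326, 0.9018, 1.3231) x3=(-1.4649, 1.5796, 1.0509)
step 5: x0=(0.9872, 0.1785, -1.7465) x1=(1.8283, -1.8801, 0.4559) x2=(0.0313, 0.9013, 1.3301) x3=(-1.4670, 1.5763, 1.0392)
step 6: x0=(0.9775, 0.1782, -1.7467) x1=(1.8264, -1.8740, 0.4669) x2=(0.0302, 0.9005, 1.3366) x3=(-1.4676, 1.5717, 1.0267)
step 7: x0=(0.9676, 0.1780, -1.7458) x1=(1.8240, -1.8672, 0.4779) x2=(0.0294, 0.8993, 1.3427) x3=(-1.4664, 1.5657, 1.0134)
step 8: x0=(0.9573, 0.1778, -1.7439) x1=(1.8210, -1.8596, 0.4888) x2=(0.0287, 0.8977, 1.3482) x3=(-1.4637, 1.5585, 0.9994)
step 9: x0=(0.9466, 0.1777, -1.7410) x1=(1.8176, -1.8513, 0.4997) x2=(0.0283, 0.8957, 1.3532) x3=(-1.4594, 1.5500, 0.9847)
step 10: x0=(0.9357, 0.1775, -1.7371) x1=(1.8136, -1.8423, 0.5105) x2=(0.0280, 0.8934, 1.3577) x3=(-1.4534, 1.5403, 0.9692)
step 11: x0=(0.9244, 0.1774, -1.7320) x1=(1.8090, -1.8326, 0.5212) x2=(0.0280, 0.8907, 1.3618) x3=(-1.4458, 1.5292, 0.9531)
step 12: x0=(0.9128, 0.1773, -1.7260) x1=(1.8040, -1.8222, 0.5319) x2=(0.0281, 0.8877, 1.3653) x3=(-1.4367, 1.5170, 0.9363)
step 13: x0=(0.9008, 0.1772, -1.7190) x1=(1.7985, -1.8112, 0.5424) x2=(0.0285, 0.8843, 1.3683) x3=(-1.4260, 1.5035, 0.9188)
step 14: x0=(0.8886, 0.1772, -1.7109) x1=(1.7924, -1.7994, 0.5529) x2=(0.0291, 0.8805, 1.3708) x3=(-1.4137, 1.4887, 0.9007)
step 15: x0=(0.8761, 0.1771, -1.7018) x1=(1.7858, -1.7869, 0.5633) x2=(0.0299, 0.8764, 1.3728) x3=(-1.3999, 1.4728, 0.8819)
step 16: x0=(0.8633, 0.1771, -1.6917) x1=(1.7787, -1.7738, 0.5737) x2=(0.0309, 0.8719, 1.3743) x3=(-1.3846, 1.4556, 0.8625)
step 17: x0=(0.8502, 0.1770, -1.6805) x1=(1.7711, -1.7600, 0.5839) x2=(0.0320, 0.8670, 1.3753) x3=(-1.3677, 1.4373, 0.8426)
step 18: x0=(0.8368, 0.1770, -1.6684) x1=(1.7630, -1.7455, 0.5940) x2=(0.0334, 0.8619, 1.3758) x3=(-1.3494, 1.4179, 0.8221)
step 19: x0=(0.8231, 0.1770, -1.6553) x1=(1.7544, -1.7304, 0.6040) x2=(0.0350, 0.8563, 1.3758) x3=(-1.3296, 1.3973, 0.8010)
step 20: x0=(0.8092, 0.1770, -1.6412) x1=(1.7453, -1.7146, 0.6140) x2=(0.0368, 0.8504, 1.3754) x3=(-1.3084, 1.3755, 0.7794)
step 21: x0=(0.7950, 0.1770, -1.6262) x1=(1.7358, -1.6982, 0.6238) x2=(0.0387, 0.8442, 1.3744) x3=(-1.2857, 1.3527, 0.7572)
step 22: x0=(0.7806, 0.1770, -1.6102) x1=(1.7257, -1.6811, 0.6335) x2=(0.0409, 0.8376, 1.3729) x3=(-1.2617, 1.3288, 0.7346)
step 23: x0=(0.7660, 0.1770, -1.5932) x1=(1.7151, -1.6635, 0.6431) x2=(0.0433, 0.8307, 1.3710) x3=(-1.2363, 1.3038, 0.7116)
step 24: x0=(0.7511, 0.1770, -1.5753) x1=(1.7041, -1.6452, 0.6526) x2=(0.0458, 0.8235, 1.3685) x3=(-1.2096, 1.2778, 0.6880)
step 25: x0=(0.7360, 0.1770, -1.5565) x1=(1.6926, -1.6263, 0.6620) x2=(0.0485, 0.8159, 1.3656) x3=(-1.1816, 1.2508, 0.6641)
step 26: x0=(0.7207, 0.1770, -1.5368) x1=(1.6807, -1.6068, 0.6712) x2=(0.0514, 0.8080, 1.3623) x3=(-1.1523, 1.2228, 0.6397)
step 27: x0=(0.7052, 0.1770, -1.5161) x1=(1.6682, -1.5867, 0.6803) x2=(0.0546, 0.7997, 1.3584) x3=(-1.1217, 1.1939, 0.6150)
step 28: x0=(0.6895, 0.1769, -1.4946) x1=(1.6554, -1.5661, 0.6893) x2=(0.0578, 0.7912, 1.3541) x3=(-1.0900, 1.1640, 0.5899)
step 29: x0=(0.6736, 0.1769, -1.4723) x1=(1.6421, -1.5448, 0.6982) x2=(0.0613, 0.7823, 1.3494) x3=(-1.0571, 1.1332, 0.5645)
step 30: x0=(0.6576, 0.1768, -1.4490) x1=(1.6283, -1.5231, 0.7069) x2=(0.0649, 0.7731, 1.3442) x3=(-1.0230, 1.1016, 0.5388)
step 31: x0=(0.6415, 0.1767, -1.4250) x1=(1.6142, -1.5008, 0.7155) x2=(0.0688, 0.7636, 1.3385) x3=(-0.9879, 1.0691, 0.5128)
step 32: x0=(0.6251, 0.1766, -1.4001) x1=(1.5996, -1.4779, 0.7240) x2=(0.0728, 0.7539, 1.3325) x3=(-0.9516, 1.0358, 0.4866)
step 33: x0=(0.6087, 0.1764, -1.3744) x1=(1.5846, -1.4546, 0.7323) x2=(0.0769, 0.7438, 1.3259) x3=(-0.9144, 1.0016, 0.4601)
step 34: x0=(0.5921, 0.1762, -1.3479) x1=(1.5691, -1.4307, 0.7405) x2=(0.0813, 0.7334, 1.3190) x3=(-0.8762, 0.9668, 0.4334)
step 35: x0=(0.5754, 0.1760, -1.3207) x1=(1.5533, -1.4063, 0.7485) x2=(0.0858, 0.7227, 1.3117) x3=(-0.8370, 0.9312, 0.4065)
step 36: x0=(0.5587, 0.1757, -1.2927) x1=(1.5371, -1.3815, 0.7564) x2=(0.0904, 0.7118, 1.3039) x3=(-0.7968, 0.8949, 0.3794)
step 37: x0=(0.5418, 0.1754, -1.2640) x1=(1.5206, -1.3562, 0.7641) x2=(0.0952, 0.7005, 1.2958) x3=(-0.7559, 0.8579, 0.3522)

(0.5418, 0.1754, -1.2640)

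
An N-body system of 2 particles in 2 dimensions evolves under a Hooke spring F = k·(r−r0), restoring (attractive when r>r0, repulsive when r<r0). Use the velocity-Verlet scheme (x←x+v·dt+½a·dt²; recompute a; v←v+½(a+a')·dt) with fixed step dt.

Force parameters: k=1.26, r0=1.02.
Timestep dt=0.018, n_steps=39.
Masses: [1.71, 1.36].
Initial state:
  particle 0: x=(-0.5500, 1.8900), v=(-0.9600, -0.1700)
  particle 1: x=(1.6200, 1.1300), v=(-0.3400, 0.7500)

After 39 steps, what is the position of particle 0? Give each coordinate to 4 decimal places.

step 0: x0=(-0.5500, 1.8900) x1=(1.6200, 1.1300)
step 1: x0=(-0.5671, 1.8869) x1=(1.6137, 1.1436)
step 2: x0=(-0.5840, 1.8837) x1=(1.6070, 1.1573)
step 3: x0=(-0.6005, 1.8804) x1=(1.6000, 1.1711)
step 4: x0=(-0.6168, 1.8770) x1=(1.5926, 1.1850)
step 5: x0=(-0.6328, 1.8735) x1=(1.5848, 1.1990)
step 6: x0=(-0.6484, 1.8699) x1=(1.5767, 1.2132)
step 7: x0=(-0.6638, 1.8662) x1=(1.5682, 1.2275)
step 8: x0=(-0.6789, 1.8625) x1=(1.5593, 1.2418)
step 9: x0=(-0.6936, 1.8586) x1=(1.5500, 1.2563)
step 10: x0=(-0.7081, 1.8547) x1=(1.5403, 1.2709)
step 11: x0=(-0.7223, 1.8507) x1=(1.5303, 1.2856)
step 12: x0=(-0.7362, 1.8466) x1=(1.5199, 1.3004)
step 13: x0=(-0.7497, 1.8425) x1=(1.5091, 1.3152)
step 14: x0=(-0.7630, 1.8383) x1=(1.4979, 1.3302)
step 15: x0=(-0.7760, 1.8340) x1=(1.4864, 1.3452)
step 16: x0=(-0.7886, 1.8296) x1=(1.4745, 1.3603)
step 17: x0=(-0.8010, 1.8252) x1=(1.4622, 1.3755)
step 18: x0=(-0.8130, 1.8207) x1=(1.4495, 1.3908)
step 19: x0=(-0.8248, 1.8162) x1=(1.4364, 1.4062)
step 20: x0=(-0.8362, 1.8116) x1=(1.4230, 1.4216)
step 21: x0=(-0.8474, 1.8070) x1=(1.4092, 1.4371)
step 22: x0=(-0.8583, 1.8023) x1=(1.3950, 1.4526)
step 23: x0=(-0.8688, 1.7976) x1=(1.3804, 1.4682)
step 24: x0=(-0.8791, 1.7928) x1=(1.3655, 1.4839)
step 25: x0=(-0.8891, 1.7880) x1=(1.3501, 1.4996)
step 26: x0=(-0.8987, 1.7831) x1=(1.3345, 1.5153)
step 27: x0=(-0.9081, 1.7782) x1=(1.3184, 1.5311)
step 28: x0=(-0.9172, 1.7733) x1=(1.3020, 1.5470)
step 29: x0=(-0.9260, 1.7684) x1=(1.2852, 1.5629)
step 30: x0=(-0.9346, 1.7634) x1=(1.2681, 1.5788)
step 31: x0=(-0.9428, 1.7584) x1=(1.2506, 1.5947)
step 32: x0=(-0.9508, 1.7534) x1=(1.2328, 1.6107)
step 33: x0=(-0.9584, 1.7483) x1=(1.2146, 1.6267)
step 34: x0=(-0.9658, 1.7433) x1=(1.1961, 1.6427)
step 35: x0=(-0.9730, 1.7382) x1=(1.1772, 1.6587)
step 36: x0=(-0.9798, 1.7331) x1=(1.1580, 1.6747)
step 37: x0=(-0.9864, 1.7280) x1=(1.1384, 1.6908)
step 38: x0=(-0.9928, 1.7230) x1=(1.1185, 1.7068)
step 39: x0=(-0.9988, 1.7179) x1=(1.0983, 1.7229)

(-0.9988, 1.7179)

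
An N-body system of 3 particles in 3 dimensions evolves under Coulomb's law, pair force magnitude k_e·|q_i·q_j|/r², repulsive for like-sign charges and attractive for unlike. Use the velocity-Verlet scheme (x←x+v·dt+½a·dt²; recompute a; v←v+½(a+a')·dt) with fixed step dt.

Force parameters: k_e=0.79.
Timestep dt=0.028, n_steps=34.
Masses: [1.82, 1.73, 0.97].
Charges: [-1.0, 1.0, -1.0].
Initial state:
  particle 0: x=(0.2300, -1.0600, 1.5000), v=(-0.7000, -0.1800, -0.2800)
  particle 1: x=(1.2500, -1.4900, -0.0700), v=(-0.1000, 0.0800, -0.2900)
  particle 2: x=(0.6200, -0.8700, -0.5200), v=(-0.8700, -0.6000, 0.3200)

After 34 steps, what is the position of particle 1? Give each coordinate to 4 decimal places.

step 0: x0=(0.2300, -1.0600, 1.5000) x1=(1.2500, -1.4900, -0.0700) x2=(0.6200, -0.8700, -0.5200)
step 1: x0=(0.2104, -1.0651, 1.4922) x1=(1.2471, -1.4876, -0.0782) x2=(0.5959, -0.8870, -0.5110)
step 2: x0=(0.1909, -1.0701, 1.4843) x1=(1.2438, -1.4850, -0.0864) x2=(0.5722, -0.9044, -0.5018)
step 3: x0=(0.1714, -1.0752, 1.4765) x1=(1.2403, -1.4822, -0.0947) x2=(0.5490, -0.9221, -0.4925)
step 4: x0=(0.1519, -1.0804, 1.4687) x1=(1.2364, -1.4791, -0.1031) x2=(0.5263, -0.9403, -0.4831)
step 5: x0=(0.1324, -1.0855, 1.4609) x1=(1.2322, -1.4758, -0.1116) x2=(0.5041, -0.9588, -0.4735)
step 6: x0=(0.1130, -1.0907, 1.4531) x1=(1.2277, -1.4722, -0.1202) x2=(0.4825, -0.9776, -0.4639)
step 7: x0=(0.0936, -1.0959, 1.4453) x1=(1.2228, -1.4685, -0.1288) x2=(0.4615, -0.9969, -0.4542)
step 8: x0=(0.0743, -1.1011, 1.4376) x1=(1.2175, -1.4645, -0.1375) x2=(0.4411, -1.0164, -0.4444)
step 9: x0=(0.0550, -1.1064, 1.4298) x1=(1.2119, -1.4603, -0.1462) x2=(0.4212, -1.0363, -0.4345)
step 10: x0=(0.0357, -1.1116, 1.4221) x1=(1.2059, -1.4559, -0.1550) x2=(0.4021, -1.0565, -0.4247)
step 11: x0=(0.0164, -1.1169, 1.4144) x1=(1.1994, -1.4514, -0.1638) x2=(0.3835, -1.0770, -0.4147)
step 12: x0=(-0.0028, -1.1222, 1.4068) x1=(1.1926, -1.4466, -0.1727) x2=(0.3657, -1.0978, -0.4048)
step 13: x0=(-0.0220, -1.1275, 1.3992) x1=(1.1853, -1.4417, -0.1816) x2=(0.3485, -1.1189, -0.3948)
step 14: x0=(-0.0411, -1.1329, 1.3916) x1=(1.1776, -1.4366, -0.1905) x2=(0.3321, -1.1402, -0.3849)
step 15: x0=(-0.0603, -1.1382, 1.3840) x1=(1.1694, -1.4314, -0.1994) x2=(0.3164, -1.1618, -0.3750)
step 16: x0=(-0.0794, -1.1435, 1.3765) x1=(1.1608, -1.4260, -0.2084) x2=(0.3015, -1.1836, -0.3651)
step 17: x0=(-0.0985, -1.1489, 1.3690) x1=(1.1517, -1.4205, -0.2174) x2=(0.2873, -1.2056, -0.3553)
step 18: x0=(-0.1175, -1.1543, 1.3616) x1=(1.1422, -1.4149, -0.2264) x2=(0.2740, -1.2278, -0.3456)
step 19: x0=(-0.1365, -1.1596, 1.3542) x1=(1.1322, -1.4092, -0.2353) x2=(0.2614, -1.2502, -0.3360)
step 20: x0=(-0.1555, -1.1650, 1.3469) x1=(1.1216, -1.4033, -0.2443) x2=(0.2497, -1.2728, -0.3265)
step 21: x0=(-0.1745, -1.1704, 1.3396) x1=(1.1106, -1.3975, -0.2532) x2=(0.2389, -1.2954, -0.3171)
step 22: x0=(-0.1935, -1.1758, 1.3323) x1=(1.0990, -1.3915, -0.2621) x2=(0.2289, -1.3182, -0.3078)
step 23: x0=(-0.2124, -1.1811, 1.3251) x1=(1.0870, -1.3855, -0.2710) x2=(0.2198, -1.3411, -0.2988)
step 24: x0=(-0.2313, -1.1865, 1.3180) x1=(1.0744, -1.3795, -0.2798) x2=(0.2116, -1.3640, -0.2899)
step 25: x0=(-0.2502, -1.1919, 1.3109) x1=(1.0613, -1.3734, -0.2885) x2=(0.2044, -1.3870, -0.2813)
step 26: x0=(-0.2691, -1.1972, 1.3039) x1=(1.0476, -1.3674, -0.2972) x2=(0.1980, -1.4100, -0.2728)
step 27: x0=(-0.2880, -1.2026, 1.2969) x1=(1.0334, -1.3613, -0.3058) x2=(0.1926, -1.4330, -0.2646)
step 28: x0=(-0.3068, -1.2079, 1.2900) x1=(1.0186, -1.3553, -0.3143) x2=(0.1882, -1.4559, -0.2567)
step 29: x0=(-0.3256, -1.2132, 1.2831) x1=(1.0033, -1.3494, -0.3228) x2=(0.1847, -1.4788, -0.2491)
step 30: x0=(-0.3445, -1.2185, 1.2763) x1=(0.9875, -1.3435, -0.3311) x2=(0.1823, -1.5016, -0.2417)
step 31: x0=(-0.3633, -1.2238, 1.2696) x1=(0.9710, -1.3378, -0.3392) x2=(0.1808, -1.5242, -0.2347)
step 32: x0=(-0.3821, -1.2291, 1.2629) x1=(0.9540, -1.3321, -0.3473) x2=(0.1803, -1.5466, -0.2280)
step 33: x0=(-0.4009, -1.2344, 1.2563) x1=(0.9364, -1.3266, -0.3552) x2=(0.1808, -1.5689, -0.2217)
step 34: x0=(-0.4197, -1.2396, 1.2498) x1=(0.9183, -1.3213, -0.3630) x2=(0.1823, -1.5909, -0.2158)

(0.9183, -1.3213, -0.3630)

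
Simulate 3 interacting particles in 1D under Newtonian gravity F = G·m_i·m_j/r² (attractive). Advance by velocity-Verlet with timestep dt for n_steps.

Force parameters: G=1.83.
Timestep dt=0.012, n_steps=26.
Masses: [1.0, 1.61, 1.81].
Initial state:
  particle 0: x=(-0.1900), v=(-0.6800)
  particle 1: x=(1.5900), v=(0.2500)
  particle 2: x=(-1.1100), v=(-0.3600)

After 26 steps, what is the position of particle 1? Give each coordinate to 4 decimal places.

step 0: x0=(-0.1900) x1=(1.5900) x2=(-1.1100)
step 1: x0=(-0.1984) x1=(1.5929) x2=(-1.1141)
step 2: x0=(-0.2072) x1=(1.5957) x2=(-1.1179)
step 3: x0=(-0.2164) x1=(1.5983) x2=(-1.1213)
step 4: x0=(-0.2262) x1=(1.6008) x2=(-1.1243)
step 5: x0=(-0.2363) x1=(1.6032) x2=(-1.1269)
step 6: x0=(-0.2470) x1=(1.6054) x2=(-1.1292)
step 7: x0=(-0.2581) x1=(1.6074) x2=(-1.1310)
step 8: x0=(-0.2698) x1=(1.6094) x2=(-1.1324)
step 9: x0=(-0.2819) x1=(1.6111) x2=(-1.1335)
step 10: x0=(-0.2946) x1=(1.6128) x2=(-1.1341)
step 11: x0=(-0.3079) x1=(1.6143) x2=(-1.1342)
step 12: x0=(-0.3217) x1=(1.6157) x2=(-1.1340)
step 13: x0=(-0.3362) x1=(1.6169) x2=(-1.1333)
step 14: x0=(-0.3513) x1=(1.6180) x2=(-1.1321)
step 15: x0=(-0.3671) x1=(1.6190) x2=(-1.1304)
step 16: x0=(-0.3835) x1=(1.6199) x2=(-1.1282)
step 17: x0=(-0.4008) x1=(1.6206) x2=(-1.1255)
step 18: x0=(-0.4188) x1=(1.6212) x2=(-1.1222)
step 19: x0=(-0.4377) x1=(1.6217) x2=(-1.1183)
step 20: x0=(-0.4575) x1=(1.6220) x2=(-1.1138)
step 21: x0=(-0.4784) x1=(1.6222) x2=(-1.1087)
step 22: x0=(-0.5003) x1=(1.6223) x2=(-1.1028)
step 23: x0=(-0.5235) x1=(1.6223) x2=(-1.0961)
step 24: x0=(-0.5480) x1=(1.6221) x2=(-1.0886)
step 25: x0=(-0.5741) x1=(1.6219) x2=(-1.0801)
step 26: x0=(-0.6019) x1=(1.6215) x2=(-1.0706)

(1.6215)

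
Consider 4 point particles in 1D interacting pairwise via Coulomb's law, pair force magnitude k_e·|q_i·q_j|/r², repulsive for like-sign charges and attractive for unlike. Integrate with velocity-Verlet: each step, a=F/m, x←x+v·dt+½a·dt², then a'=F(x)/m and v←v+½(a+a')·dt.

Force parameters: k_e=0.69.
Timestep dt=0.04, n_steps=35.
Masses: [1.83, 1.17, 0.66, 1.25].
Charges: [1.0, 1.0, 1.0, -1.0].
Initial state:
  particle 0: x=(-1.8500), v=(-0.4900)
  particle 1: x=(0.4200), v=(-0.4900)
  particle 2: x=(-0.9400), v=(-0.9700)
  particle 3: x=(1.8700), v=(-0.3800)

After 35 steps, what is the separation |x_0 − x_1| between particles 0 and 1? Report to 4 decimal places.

3.4532

step 0: x0=(-1.8500) x1=(0.4200) x2=(-0.9400) x3=(1.8700)
step 1: x0=(-1.8700) x1=(0.4010) x2=(-0.9781) x3=(1.8545)
step 2: x0=(-1.8908) x1=(0.3831) x2=(-1.0148) x3=(1.8384)
step 3: x0=(-1.9125) x1=(0.3663) x2=(-1.0500) x3=(1.8217)
step 4: x0=(-1.9351) x1=(0.3506) x2=(-1.0836) x3=(1.8045)
step 5: x0=(-1.9586) x1=(0.3360) x2=(-1.1154) x3=(1.7866)
step 6: x0=(-1.9830) x1=(0.3224) x2=(-1.1455) x3=(1.7682)
step 7: x0=(-2.0083) x1=(0.3100) x2=(-1.1738) x3=(1.7491)
step 8: x0=(-2.0346) x1=(0.2986) x2=(-1.2003) x3=(1.7295)
step 9: x0=(-2.0618) x1=(0.2882) x2=(-1.2249) x3=(1.7093)
step 10: x0=(-2.0899) x1=(0.2789) x2=(-1.2477) x3=(1.6885)
step 11: x0=(-2.1190) x1=(0.2707) x2=(-1.2686) x3=(1.6671)
step 12: x0=(-2.1489) x1=(0.2634) x2=(-1.2877) x3=(1.6450)
step 13: x0=(-2.1797) x1=(0.2573) x2=(-1.3051) x3=(1.6223)
step 14: x0=(-2.2114) x1=(0.2522) x2=(-1.3207) x3=(1.5990)
step 15: x0=(-2.2439) x1=(0.2481) x2=(-1.3348) x3=(1.5751)
step 16: x0=(-2.2772) x1=(0.2451) x2=(-1.3473) x3=(1.5504)
step 17: x0=(-2.3112) x1=(0.2432) x2=(-1.3583) x3=(1.5251)
step 18: x0=(-2.3459) x1=(0.2424) x2=(-1.3679) x3=(1.4991)
step 19: x0=(-2.3813) x1=(0.2427) x2=(-1.3762) x3=(1.4724)
step 20: x0=(-2.4174) x1=(0.2441) x2=(-1.3833) x3=(1.4449)
step 21: x0=(-2.4541) x1=(0.2466) x2=(-1.3893) x3=(1.4166)
step 22: x0=(-2.4913) x1=(0.2503) x2=(-1.3941) x3=(1.3875)
step 23: x0=(-2.5291) x1=(0.2553) x2=(-1.3980) x3=(1.3575)
step 24: x0=(-2.5674) x1=(0.2614) x2=(-1.4010) x3=(1.3267)
step 25: x0=(-2.6062) x1=(0.2689) x2=(-1.4032) x3=(1.2949)
step 26: x0=(-2.6454) x1=(0.2777) x2=(-1.4045) x3=(1.2621)
step 27: x0=(-2.6851) x1=(0.2879) x2=(-1.4051) x3=(1.2281)
step 28: x0=(-2.7251) x1=(0.2996) x2=(-1.4051) x3=(1.1930)
step 29: x0=(-2.7655) x1=(0.3130) x2=(-1.4044) x3=(1.1566)
step 30: x0=(-2.8063) x1=(0.3280) x2=(-1.4031) x3=(1.1188)
step 31: x0=(-2.8474) x1=(0.3450) x2=(-1.4012) x3=(1.0794)
step 32: x0=(-2.8888) x1=(0.3642) x2=(-1.3989) x3=(1.0381)
step 33: x0=(-2.9305) x1=(0.3858) x2=(-1.3960) x3=(0.9947)
step 34: x0=(-2.9725) x1=(0.4103) x2=(-1.3927) x3=(0.9486)
step 35: x0=(-3.0147) x1=(0.4385) x2=(-1.3889) x3=(0.8993)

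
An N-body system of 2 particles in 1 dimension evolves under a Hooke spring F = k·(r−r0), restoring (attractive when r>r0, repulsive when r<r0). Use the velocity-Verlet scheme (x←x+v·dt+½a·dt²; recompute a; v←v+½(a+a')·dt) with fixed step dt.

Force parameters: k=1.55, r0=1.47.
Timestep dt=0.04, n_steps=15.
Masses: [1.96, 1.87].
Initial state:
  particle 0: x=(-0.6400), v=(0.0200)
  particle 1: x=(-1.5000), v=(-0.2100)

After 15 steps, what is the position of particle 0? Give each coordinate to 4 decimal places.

step 0: x0=(-0.6400) x1=(-1.5000)
step 1: x0=(-0.6388) x1=(-1.5088)
step 2: x0=(-0.6369) x1=(-1.5184)
step 3: x0=(-0.6342) x1=(-1.5288)
step 4: x0=(-0.6308) x1=(-1.5399)
step 5: x0=(-0.6266) x1=(-1.5518)
step 6: x0=(-0.6218) x1=(-1.5644)
step 7: x0=(-0.6163) x1=(-1.5777)
step 8: x0=(-0.6102) x1=(-1.5917)
step 9: x0=(-0.6035) x1=(-1.6064)
step 10: x0=(-0.5961) x1=(-1.6216)
step 11: x0=(-0.5882) x1=(-1.6374)
step 12: x0=(-0.5798) x1=(-1.6538)
step 13: x0=(-0.5709) x1=(-1.6708)
step 14: x0=(-0.5615) x1=(-1.6882)
step 15: x0=(-0.5516) x1=(-1.7061)

(-0.5516)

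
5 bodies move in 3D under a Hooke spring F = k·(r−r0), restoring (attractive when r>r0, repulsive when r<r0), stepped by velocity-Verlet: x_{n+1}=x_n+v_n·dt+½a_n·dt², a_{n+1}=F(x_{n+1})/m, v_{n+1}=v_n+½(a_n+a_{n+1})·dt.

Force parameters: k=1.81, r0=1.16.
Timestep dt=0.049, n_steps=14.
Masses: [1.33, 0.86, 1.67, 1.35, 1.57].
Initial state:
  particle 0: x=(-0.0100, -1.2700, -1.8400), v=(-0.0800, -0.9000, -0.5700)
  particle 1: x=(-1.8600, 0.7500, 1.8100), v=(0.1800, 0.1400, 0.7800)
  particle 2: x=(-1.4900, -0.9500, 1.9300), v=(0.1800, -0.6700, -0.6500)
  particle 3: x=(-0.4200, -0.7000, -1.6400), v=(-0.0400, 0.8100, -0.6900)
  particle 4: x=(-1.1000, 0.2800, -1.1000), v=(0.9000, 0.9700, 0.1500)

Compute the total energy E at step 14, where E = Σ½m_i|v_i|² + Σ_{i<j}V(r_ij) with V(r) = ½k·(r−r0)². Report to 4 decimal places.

step 0: x0=(-0.0100, -1.2700, -1.8400) x1=(-1.8600, 0.7500, 1.8100) x2=(-1.4900, -0.9500, 1.9300) x3=(-0.4200, -0.7000, -1.6400) x4=(-1.1000, 0.2800, -1.1000)
step 1: x0=(-0.0183, -1.3107, -1.8588) x1=(-1.8436, 0.7483, 1.8307) x2=(-1.4787, -0.9811, 1.8888) x3=(-0.4253, -0.6582, -1.6656) x4=(-1.0561, 0.3258, -1.0880)
step 2: x0=(-0.0353, -1.3443, -1.8589) x1=(-1.8121, 0.7294, 1.8158) x2=(-1.4624, -1.0085, 1.8293) x3=(-0.4370, -0.6126, -1.6748) x4=(-1.0129, 0.3676, -1.0667)
step 3: x0=(-0.0609, -1.3703, -1.8407) x1=(-1.7659, 0.6937, 1.7657) x2=(-1.4412, -1.0320, 1.7519) x3=(-0.4548, -0.5636, -1.6680) x4=(-0.9705, 0.4052, -1.0366)
step 4: x0=(-0.0949, -1.3886, -1.8044) x1=(-1.7056, 0.6420, 1.6812) x2=(-1.4153, -1.0514, 1.6573) x3=(-0.4782, -0.5119, -1.6456) x4=(-0.9289, 0.4382, -0.9981)
step 5: x0=(-0.1367, -1.3990, -1.7509) x1=(-1.6324, 0.5753, 1.5643) x2=(-1.3848, -1.0665, 1.5465) x3=(-0.5066, -0.4580, -1.6085) x4=(-0.8883, 0.4665, -0.9517)
step 6: x0=(-0.1857, -1.4017, -1.6811) x1=(-1.5474, 0.4952, 1.4175) x2=(-1.3501, -1.0775, 1.4207) x3=(-0.5395, -0.4026, -1.5579) x4=(-0.8487, 0.4899, -0.8984)
step 7: x0=(-0.2412, -1.3967, -1.5966) x1=(-1.4522, 0.4033, 1.2439) x2=(-1.3114, -1.0845, 1.2811) x3=(-0.5762, -0.3465, -1.4949) x4=(-0.8100, 0.5084, -0.8389)
step 8: x0=(-0.3024, -1.3845, -1.4988) x1=(-1.3485, 0.3015, 1.0473) x2=(-1.2691, -1.0875, 1.1292) x3=(-0.6161, -0.2904, -1.4213) x4=(-0.7723, 0.5219, -0.7742)
step 9: x0=(-0.3683, -1.3655, -1.3895) x1=(-1.2381, 0.1918, 0.8319) x2=(-1.2238, -1.0869, 0.9668) x3=(-0.6585, -0.2349, -1.3386) x4=(-0.7355, 0.5306, -0.7054)
step 10: x0=(-0.4379, -1.3403, -1.2708) x1=(-1.1229, 0.0763, 0.6022) x2=(-1.1757, -1.0831, 0.7956) x3=(-0.7027, -0.1806, -1.2489) x4=(-0.6993, 0.5349, -0.6334)
step 11: x0=(-0.5102, -1.3095, -1.1448) x1=(-1.0047, -0.0433, 0.3628) x2=(-1.1256, -1.0763, 0.6174) x3=(-0.7483, -0.1281, -1.1540) x4=(-0.6637, 0.5351, -0.5594)
step 12: x0=(-0.5842, -1.2741, -1.0138) x1=(-0.8851, -0.1652, 0.1182) x2=(-1.0740, -1.0671, 0.4342) x3=(-0.7946, -0.0776, -1.0560) x4=(-0.6284, 0.5318, -0.4842)
step 13: x0=(-0.6590, -1.2351, -0.8798) x1=(-0.7651, -0.2887, -0.1278) x2=(-1.0214, -1.0560, 0.2479) x3=(-0.8414, -0.0291, -0.9568) x4=(-0.5931, 0.5260, -0.4083)
step 14: x0=(-0.7338, -1.1937, -0.7451) x1=(-0.6449, -0.4129, -0.3726) x2=(-0.9684, -1.0433, 0.0603) x3=(-0.8887, 0.0179, -0.8583) x4=(-0.5579, 0.5182, -0.3319)
step 0 velocities: v0=(-0.0800, -0.9000, -0.5700) v1=(0.1800, 0.1400, 0.7800) v2=(0.1800, -0.6700, -0.6500) v3=(-0.0400, 0.8100, -0.6900) v4=(0.9000, 0.9700, 0.1500)
step 0: KE=3.9550, PE=39.9796, E=43.9346
step 14 velocities: v0=(-1.5224, 0.8575, 2.7399) v1=(2.4691, -2.5352, -4.9831) v2=(1.0782, 0.2708, -3.8226) v3=(-0.9765, 0.9514, 1.9988) v4=(0.7178, -0.1757, 1.5656)
step 14: KE=42.6226, PE=1.2441, E=43.8668

43.8668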